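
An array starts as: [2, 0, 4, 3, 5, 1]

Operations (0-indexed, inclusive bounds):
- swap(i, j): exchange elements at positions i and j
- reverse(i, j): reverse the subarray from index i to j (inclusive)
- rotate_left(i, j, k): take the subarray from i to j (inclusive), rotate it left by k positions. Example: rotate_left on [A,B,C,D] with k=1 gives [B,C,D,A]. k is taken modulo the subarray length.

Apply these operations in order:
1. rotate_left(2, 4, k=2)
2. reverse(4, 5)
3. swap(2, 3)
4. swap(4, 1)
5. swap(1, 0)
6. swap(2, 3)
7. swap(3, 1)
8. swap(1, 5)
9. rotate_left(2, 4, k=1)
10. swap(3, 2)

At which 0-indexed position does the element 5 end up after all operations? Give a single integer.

Answer: 4

Derivation:
After 1 (rotate_left(2, 4, k=2)): [2, 0, 5, 4, 3, 1]
After 2 (reverse(4, 5)): [2, 0, 5, 4, 1, 3]
After 3 (swap(2, 3)): [2, 0, 4, 5, 1, 3]
After 4 (swap(4, 1)): [2, 1, 4, 5, 0, 3]
After 5 (swap(1, 0)): [1, 2, 4, 5, 0, 3]
After 6 (swap(2, 3)): [1, 2, 5, 4, 0, 3]
After 7 (swap(3, 1)): [1, 4, 5, 2, 0, 3]
After 8 (swap(1, 5)): [1, 3, 5, 2, 0, 4]
After 9 (rotate_left(2, 4, k=1)): [1, 3, 2, 0, 5, 4]
After 10 (swap(3, 2)): [1, 3, 0, 2, 5, 4]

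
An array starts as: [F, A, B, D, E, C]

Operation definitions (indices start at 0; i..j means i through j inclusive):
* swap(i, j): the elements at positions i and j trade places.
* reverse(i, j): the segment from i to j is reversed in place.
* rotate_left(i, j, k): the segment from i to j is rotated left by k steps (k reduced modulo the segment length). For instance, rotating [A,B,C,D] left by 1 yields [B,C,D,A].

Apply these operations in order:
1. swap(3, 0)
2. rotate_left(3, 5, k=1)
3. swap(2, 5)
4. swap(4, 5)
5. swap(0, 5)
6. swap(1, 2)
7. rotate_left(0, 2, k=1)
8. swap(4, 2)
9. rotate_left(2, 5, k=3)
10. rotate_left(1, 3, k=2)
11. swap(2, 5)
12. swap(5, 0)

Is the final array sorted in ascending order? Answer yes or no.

After 1 (swap(3, 0)): [D, A, B, F, E, C]
After 2 (rotate_left(3, 5, k=1)): [D, A, B, E, C, F]
After 3 (swap(2, 5)): [D, A, F, E, C, B]
After 4 (swap(4, 5)): [D, A, F, E, B, C]
After 5 (swap(0, 5)): [C, A, F, E, B, D]
After 6 (swap(1, 2)): [C, F, A, E, B, D]
After 7 (rotate_left(0, 2, k=1)): [F, A, C, E, B, D]
After 8 (swap(4, 2)): [F, A, B, E, C, D]
After 9 (rotate_left(2, 5, k=3)): [F, A, D, B, E, C]
After 10 (rotate_left(1, 3, k=2)): [F, B, A, D, E, C]
After 11 (swap(2, 5)): [F, B, C, D, E, A]
After 12 (swap(5, 0)): [A, B, C, D, E, F]

Answer: yes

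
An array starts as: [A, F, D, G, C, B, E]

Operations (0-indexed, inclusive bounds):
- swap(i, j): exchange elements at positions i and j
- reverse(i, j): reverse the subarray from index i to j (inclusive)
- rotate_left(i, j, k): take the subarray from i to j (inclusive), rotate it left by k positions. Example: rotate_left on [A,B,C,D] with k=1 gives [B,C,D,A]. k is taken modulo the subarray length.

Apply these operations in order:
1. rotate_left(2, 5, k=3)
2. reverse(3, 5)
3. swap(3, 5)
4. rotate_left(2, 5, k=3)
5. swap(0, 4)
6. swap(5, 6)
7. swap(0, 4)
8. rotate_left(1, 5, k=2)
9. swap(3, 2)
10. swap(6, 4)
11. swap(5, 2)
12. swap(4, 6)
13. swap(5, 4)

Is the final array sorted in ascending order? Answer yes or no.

After 1 (rotate_left(2, 5, k=3)): [A, F, B, D, G, C, E]
After 2 (reverse(3, 5)): [A, F, B, C, G, D, E]
After 3 (swap(3, 5)): [A, F, B, D, G, C, E]
After 4 (rotate_left(2, 5, k=3)): [A, F, C, B, D, G, E]
After 5 (swap(0, 4)): [D, F, C, B, A, G, E]
After 6 (swap(5, 6)): [D, F, C, B, A, E, G]
After 7 (swap(0, 4)): [A, F, C, B, D, E, G]
After 8 (rotate_left(1, 5, k=2)): [A, B, D, E, F, C, G]
After 9 (swap(3, 2)): [A, B, E, D, F, C, G]
After 10 (swap(6, 4)): [A, B, E, D, G, C, F]
After 11 (swap(5, 2)): [A, B, C, D, G, E, F]
After 12 (swap(4, 6)): [A, B, C, D, F, E, G]
After 13 (swap(5, 4)): [A, B, C, D, E, F, G]

Answer: yes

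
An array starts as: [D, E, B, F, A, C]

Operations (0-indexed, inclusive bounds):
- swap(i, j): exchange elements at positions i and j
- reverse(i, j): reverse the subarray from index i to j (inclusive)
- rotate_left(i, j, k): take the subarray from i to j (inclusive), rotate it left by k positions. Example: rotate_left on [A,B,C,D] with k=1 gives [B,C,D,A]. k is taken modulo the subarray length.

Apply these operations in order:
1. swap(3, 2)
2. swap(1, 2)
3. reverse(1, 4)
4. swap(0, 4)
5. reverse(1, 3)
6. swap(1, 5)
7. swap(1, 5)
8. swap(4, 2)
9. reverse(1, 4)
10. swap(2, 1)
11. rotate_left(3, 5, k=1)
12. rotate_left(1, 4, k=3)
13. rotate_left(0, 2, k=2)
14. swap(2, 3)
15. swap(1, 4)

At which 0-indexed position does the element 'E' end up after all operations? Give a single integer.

After 1 (swap(3, 2)): [D, E, F, B, A, C]
After 2 (swap(1, 2)): [D, F, E, B, A, C]
After 3 (reverse(1, 4)): [D, A, B, E, F, C]
After 4 (swap(0, 4)): [F, A, B, E, D, C]
After 5 (reverse(1, 3)): [F, E, B, A, D, C]
After 6 (swap(1, 5)): [F, C, B, A, D, E]
After 7 (swap(1, 5)): [F, E, B, A, D, C]
After 8 (swap(4, 2)): [F, E, D, A, B, C]
After 9 (reverse(1, 4)): [F, B, A, D, E, C]
After 10 (swap(2, 1)): [F, A, B, D, E, C]
After 11 (rotate_left(3, 5, k=1)): [F, A, B, E, C, D]
After 12 (rotate_left(1, 4, k=3)): [F, C, A, B, E, D]
After 13 (rotate_left(0, 2, k=2)): [A, F, C, B, E, D]
After 14 (swap(2, 3)): [A, F, B, C, E, D]
After 15 (swap(1, 4)): [A, E, B, C, F, D]

Answer: 1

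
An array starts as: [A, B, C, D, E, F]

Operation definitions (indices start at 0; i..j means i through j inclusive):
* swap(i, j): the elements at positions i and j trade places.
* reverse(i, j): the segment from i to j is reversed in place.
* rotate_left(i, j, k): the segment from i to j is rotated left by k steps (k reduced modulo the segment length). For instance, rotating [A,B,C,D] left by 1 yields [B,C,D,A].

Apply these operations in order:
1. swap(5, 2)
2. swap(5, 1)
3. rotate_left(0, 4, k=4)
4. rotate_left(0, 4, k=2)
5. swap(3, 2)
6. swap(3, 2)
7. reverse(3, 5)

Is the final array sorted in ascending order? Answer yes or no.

Answer: no

Derivation:
After 1 (swap(5, 2)): [A, B, F, D, E, C]
After 2 (swap(5, 1)): [A, C, F, D, E, B]
After 3 (rotate_left(0, 4, k=4)): [E, A, C, F, D, B]
After 4 (rotate_left(0, 4, k=2)): [C, F, D, E, A, B]
After 5 (swap(3, 2)): [C, F, E, D, A, B]
After 6 (swap(3, 2)): [C, F, D, E, A, B]
After 7 (reverse(3, 5)): [C, F, D, B, A, E]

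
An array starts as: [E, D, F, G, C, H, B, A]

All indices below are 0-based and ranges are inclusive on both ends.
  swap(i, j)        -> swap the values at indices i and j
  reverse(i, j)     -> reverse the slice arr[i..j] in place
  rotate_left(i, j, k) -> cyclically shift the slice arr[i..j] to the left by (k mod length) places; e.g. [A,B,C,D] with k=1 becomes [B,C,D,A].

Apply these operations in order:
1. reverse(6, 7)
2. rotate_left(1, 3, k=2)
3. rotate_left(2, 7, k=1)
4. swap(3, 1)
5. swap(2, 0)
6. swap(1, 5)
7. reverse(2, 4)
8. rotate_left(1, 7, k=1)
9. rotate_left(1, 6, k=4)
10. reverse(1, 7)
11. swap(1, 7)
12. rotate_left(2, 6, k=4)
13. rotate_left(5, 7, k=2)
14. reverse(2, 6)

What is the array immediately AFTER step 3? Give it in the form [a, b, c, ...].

After 1 (reverse(6, 7)): [E, D, F, G, C, H, A, B]
After 2 (rotate_left(1, 3, k=2)): [E, G, D, F, C, H, A, B]
After 3 (rotate_left(2, 7, k=1)): [E, G, F, C, H, A, B, D]

Answer: [E, G, F, C, H, A, B, D]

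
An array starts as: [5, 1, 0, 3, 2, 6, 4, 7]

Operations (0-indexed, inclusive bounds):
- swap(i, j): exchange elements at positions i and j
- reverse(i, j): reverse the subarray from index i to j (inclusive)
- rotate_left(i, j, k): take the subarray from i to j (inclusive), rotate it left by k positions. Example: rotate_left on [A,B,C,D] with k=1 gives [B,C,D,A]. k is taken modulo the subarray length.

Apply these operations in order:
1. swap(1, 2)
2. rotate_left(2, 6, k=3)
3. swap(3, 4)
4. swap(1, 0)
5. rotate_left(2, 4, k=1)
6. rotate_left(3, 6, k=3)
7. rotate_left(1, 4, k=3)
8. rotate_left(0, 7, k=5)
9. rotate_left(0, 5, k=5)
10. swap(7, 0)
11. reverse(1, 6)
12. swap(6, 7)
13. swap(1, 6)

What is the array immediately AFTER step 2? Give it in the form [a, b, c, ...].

After 1 (swap(1, 2)): [5, 0, 1, 3, 2, 6, 4, 7]
After 2 (rotate_left(2, 6, k=3)): [5, 0, 6, 4, 1, 3, 2, 7]

Answer: [5, 0, 6, 4, 1, 3, 2, 7]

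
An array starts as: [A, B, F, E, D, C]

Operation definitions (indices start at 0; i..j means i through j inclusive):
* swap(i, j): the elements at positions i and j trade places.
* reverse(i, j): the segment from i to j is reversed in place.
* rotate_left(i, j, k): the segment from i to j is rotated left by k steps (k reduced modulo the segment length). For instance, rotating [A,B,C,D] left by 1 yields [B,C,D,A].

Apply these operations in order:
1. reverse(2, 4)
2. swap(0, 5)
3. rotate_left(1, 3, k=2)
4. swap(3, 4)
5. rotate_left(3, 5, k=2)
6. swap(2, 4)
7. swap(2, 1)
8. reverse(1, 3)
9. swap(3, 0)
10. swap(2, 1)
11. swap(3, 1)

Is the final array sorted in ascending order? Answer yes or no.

After 1 (reverse(2, 4)): [A, B, D, E, F, C]
After 2 (swap(0, 5)): [C, B, D, E, F, A]
After 3 (rotate_left(1, 3, k=2)): [C, E, B, D, F, A]
After 4 (swap(3, 4)): [C, E, B, F, D, A]
After 5 (rotate_left(3, 5, k=2)): [C, E, B, A, F, D]
After 6 (swap(2, 4)): [C, E, F, A, B, D]
After 7 (swap(2, 1)): [C, F, E, A, B, D]
After 8 (reverse(1, 3)): [C, A, E, F, B, D]
After 9 (swap(3, 0)): [F, A, E, C, B, D]
After 10 (swap(2, 1)): [F, E, A, C, B, D]
After 11 (swap(3, 1)): [F, C, A, E, B, D]

Answer: no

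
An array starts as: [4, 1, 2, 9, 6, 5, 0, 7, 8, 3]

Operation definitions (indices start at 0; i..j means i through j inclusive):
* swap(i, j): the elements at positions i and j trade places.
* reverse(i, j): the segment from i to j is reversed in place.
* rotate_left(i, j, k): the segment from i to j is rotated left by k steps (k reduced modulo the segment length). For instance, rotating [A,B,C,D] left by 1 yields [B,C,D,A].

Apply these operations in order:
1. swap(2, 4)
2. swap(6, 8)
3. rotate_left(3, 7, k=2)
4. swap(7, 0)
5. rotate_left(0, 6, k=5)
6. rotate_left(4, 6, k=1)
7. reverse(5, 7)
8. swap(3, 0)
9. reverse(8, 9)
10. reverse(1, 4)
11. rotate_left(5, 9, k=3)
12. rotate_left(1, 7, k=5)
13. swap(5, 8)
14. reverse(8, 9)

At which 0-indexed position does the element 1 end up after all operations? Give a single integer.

Answer: 0

Derivation:
After 1 (swap(2, 4)): [4, 1, 6, 9, 2, 5, 0, 7, 8, 3]
After 2 (swap(6, 8)): [4, 1, 6, 9, 2, 5, 8, 7, 0, 3]
After 3 (rotate_left(3, 7, k=2)): [4, 1, 6, 5, 8, 7, 9, 2, 0, 3]
After 4 (swap(7, 0)): [2, 1, 6, 5, 8, 7, 9, 4, 0, 3]
After 5 (rotate_left(0, 6, k=5)): [7, 9, 2, 1, 6, 5, 8, 4, 0, 3]
After 6 (rotate_left(4, 6, k=1)): [7, 9, 2, 1, 5, 8, 6, 4, 0, 3]
After 7 (reverse(5, 7)): [7, 9, 2, 1, 5, 4, 6, 8, 0, 3]
After 8 (swap(3, 0)): [1, 9, 2, 7, 5, 4, 6, 8, 0, 3]
After 9 (reverse(8, 9)): [1, 9, 2, 7, 5, 4, 6, 8, 3, 0]
After 10 (reverse(1, 4)): [1, 5, 7, 2, 9, 4, 6, 8, 3, 0]
After 11 (rotate_left(5, 9, k=3)): [1, 5, 7, 2, 9, 3, 0, 4, 6, 8]
After 12 (rotate_left(1, 7, k=5)): [1, 0, 4, 5, 7, 2, 9, 3, 6, 8]
After 13 (swap(5, 8)): [1, 0, 4, 5, 7, 6, 9, 3, 2, 8]
After 14 (reverse(8, 9)): [1, 0, 4, 5, 7, 6, 9, 3, 8, 2]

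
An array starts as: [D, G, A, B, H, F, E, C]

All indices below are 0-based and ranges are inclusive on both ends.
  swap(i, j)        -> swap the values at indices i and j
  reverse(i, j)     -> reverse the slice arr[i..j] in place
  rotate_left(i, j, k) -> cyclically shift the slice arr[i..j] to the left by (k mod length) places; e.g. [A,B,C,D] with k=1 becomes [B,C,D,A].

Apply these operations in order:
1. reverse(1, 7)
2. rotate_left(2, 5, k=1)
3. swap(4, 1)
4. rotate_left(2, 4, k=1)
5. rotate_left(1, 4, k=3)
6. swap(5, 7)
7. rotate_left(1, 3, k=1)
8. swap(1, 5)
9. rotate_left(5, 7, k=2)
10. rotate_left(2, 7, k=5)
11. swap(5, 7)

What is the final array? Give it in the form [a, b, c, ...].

After 1 (reverse(1, 7)): [D, C, E, F, H, B, A, G]
After 2 (rotate_left(2, 5, k=1)): [D, C, F, H, B, E, A, G]
After 3 (swap(4, 1)): [D, B, F, H, C, E, A, G]
After 4 (rotate_left(2, 4, k=1)): [D, B, H, C, F, E, A, G]
After 5 (rotate_left(1, 4, k=3)): [D, F, B, H, C, E, A, G]
After 6 (swap(5, 7)): [D, F, B, H, C, G, A, E]
After 7 (rotate_left(1, 3, k=1)): [D, B, H, F, C, G, A, E]
After 8 (swap(1, 5)): [D, G, H, F, C, B, A, E]
After 9 (rotate_left(5, 7, k=2)): [D, G, H, F, C, E, B, A]
After 10 (rotate_left(2, 7, k=5)): [D, G, A, H, F, C, E, B]
After 11 (swap(5, 7)): [D, G, A, H, F, B, E, C]

Answer: [D, G, A, H, F, B, E, C]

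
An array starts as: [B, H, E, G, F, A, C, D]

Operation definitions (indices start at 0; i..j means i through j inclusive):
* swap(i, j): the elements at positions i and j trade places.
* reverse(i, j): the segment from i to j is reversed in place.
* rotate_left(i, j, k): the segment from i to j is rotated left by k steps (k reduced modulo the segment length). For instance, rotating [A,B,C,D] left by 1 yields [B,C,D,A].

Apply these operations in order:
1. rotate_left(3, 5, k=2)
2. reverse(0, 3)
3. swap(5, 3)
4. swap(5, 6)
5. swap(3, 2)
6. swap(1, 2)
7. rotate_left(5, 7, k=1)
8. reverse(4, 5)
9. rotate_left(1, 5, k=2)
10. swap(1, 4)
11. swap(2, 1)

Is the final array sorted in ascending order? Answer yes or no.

Answer: no

Derivation:
After 1 (rotate_left(3, 5, k=2)): [B, H, E, A, G, F, C, D]
After 2 (reverse(0, 3)): [A, E, H, B, G, F, C, D]
After 3 (swap(5, 3)): [A, E, H, F, G, B, C, D]
After 4 (swap(5, 6)): [A, E, H, F, G, C, B, D]
After 5 (swap(3, 2)): [A, E, F, H, G, C, B, D]
After 6 (swap(1, 2)): [A, F, E, H, G, C, B, D]
After 7 (rotate_left(5, 7, k=1)): [A, F, E, H, G, B, D, C]
After 8 (reverse(4, 5)): [A, F, E, H, B, G, D, C]
After 9 (rotate_left(1, 5, k=2)): [A, H, B, G, F, E, D, C]
After 10 (swap(1, 4)): [A, F, B, G, H, E, D, C]
After 11 (swap(2, 1)): [A, B, F, G, H, E, D, C]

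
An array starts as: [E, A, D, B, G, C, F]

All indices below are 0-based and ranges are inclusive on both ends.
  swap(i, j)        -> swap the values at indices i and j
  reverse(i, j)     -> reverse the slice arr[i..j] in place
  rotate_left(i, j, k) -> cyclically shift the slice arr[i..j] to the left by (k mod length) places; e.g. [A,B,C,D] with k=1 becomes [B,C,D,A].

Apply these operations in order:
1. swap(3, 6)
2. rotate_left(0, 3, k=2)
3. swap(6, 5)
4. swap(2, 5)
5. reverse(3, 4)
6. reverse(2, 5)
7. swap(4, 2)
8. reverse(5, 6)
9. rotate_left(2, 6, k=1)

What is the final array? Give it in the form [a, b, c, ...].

After 1 (swap(3, 6)): [E, A, D, F, G, C, B]
After 2 (rotate_left(0, 3, k=2)): [D, F, E, A, G, C, B]
After 3 (swap(6, 5)): [D, F, E, A, G, B, C]
After 4 (swap(2, 5)): [D, F, B, A, G, E, C]
After 5 (reverse(3, 4)): [D, F, B, G, A, E, C]
After 6 (reverse(2, 5)): [D, F, E, A, G, B, C]
After 7 (swap(4, 2)): [D, F, G, A, E, B, C]
After 8 (reverse(5, 6)): [D, F, G, A, E, C, B]
After 9 (rotate_left(2, 6, k=1)): [D, F, A, E, C, B, G]

Answer: [D, F, A, E, C, B, G]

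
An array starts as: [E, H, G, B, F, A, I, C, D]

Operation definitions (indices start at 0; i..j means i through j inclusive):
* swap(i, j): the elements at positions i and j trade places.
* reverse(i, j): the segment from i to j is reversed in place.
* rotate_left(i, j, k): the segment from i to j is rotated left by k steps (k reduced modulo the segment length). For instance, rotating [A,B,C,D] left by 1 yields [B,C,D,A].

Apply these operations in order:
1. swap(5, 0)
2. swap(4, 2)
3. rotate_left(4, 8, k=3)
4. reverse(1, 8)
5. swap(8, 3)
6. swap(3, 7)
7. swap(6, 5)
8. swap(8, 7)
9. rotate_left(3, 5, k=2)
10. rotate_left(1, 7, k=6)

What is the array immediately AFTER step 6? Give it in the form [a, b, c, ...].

Answer: [A, I, E, F, D, C, B, H, G]

Derivation:
After 1 (swap(5, 0)): [A, H, G, B, F, E, I, C, D]
After 2 (swap(4, 2)): [A, H, F, B, G, E, I, C, D]
After 3 (rotate_left(4, 8, k=3)): [A, H, F, B, C, D, G, E, I]
After 4 (reverse(1, 8)): [A, I, E, G, D, C, B, F, H]
After 5 (swap(8, 3)): [A, I, E, H, D, C, B, F, G]
After 6 (swap(3, 7)): [A, I, E, F, D, C, B, H, G]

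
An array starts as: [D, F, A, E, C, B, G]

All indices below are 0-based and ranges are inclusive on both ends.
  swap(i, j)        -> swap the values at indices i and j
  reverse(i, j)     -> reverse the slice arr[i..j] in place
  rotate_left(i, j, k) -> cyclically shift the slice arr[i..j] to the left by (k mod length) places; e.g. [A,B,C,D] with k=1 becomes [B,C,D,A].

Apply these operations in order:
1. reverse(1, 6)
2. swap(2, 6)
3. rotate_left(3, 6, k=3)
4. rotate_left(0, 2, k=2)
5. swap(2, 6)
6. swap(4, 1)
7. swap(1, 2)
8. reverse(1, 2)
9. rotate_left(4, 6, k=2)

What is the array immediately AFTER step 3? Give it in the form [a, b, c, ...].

After 1 (reverse(1, 6)): [D, G, B, C, E, A, F]
After 2 (swap(2, 6)): [D, G, F, C, E, A, B]
After 3 (rotate_left(3, 6, k=3)): [D, G, F, B, C, E, A]

Answer: [D, G, F, B, C, E, A]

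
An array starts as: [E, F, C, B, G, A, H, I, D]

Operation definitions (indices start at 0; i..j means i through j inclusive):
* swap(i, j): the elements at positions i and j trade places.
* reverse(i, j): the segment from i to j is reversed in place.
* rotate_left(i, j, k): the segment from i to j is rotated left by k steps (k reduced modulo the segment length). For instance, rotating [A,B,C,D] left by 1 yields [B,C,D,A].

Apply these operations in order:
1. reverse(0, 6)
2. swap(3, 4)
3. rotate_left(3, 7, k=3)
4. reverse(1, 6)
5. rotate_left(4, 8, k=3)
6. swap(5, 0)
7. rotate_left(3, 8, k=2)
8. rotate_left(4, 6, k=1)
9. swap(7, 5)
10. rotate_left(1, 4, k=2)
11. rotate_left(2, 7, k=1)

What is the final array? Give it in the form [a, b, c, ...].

After 1 (reverse(0, 6)): [H, A, G, B, C, F, E, I, D]
After 2 (swap(3, 4)): [H, A, G, C, B, F, E, I, D]
After 3 (rotate_left(3, 7, k=3)): [H, A, G, E, I, C, B, F, D]
After 4 (reverse(1, 6)): [H, B, C, I, E, G, A, F, D]
After 5 (rotate_left(4, 8, k=3)): [H, B, C, I, F, D, E, G, A]
After 6 (swap(5, 0)): [D, B, C, I, F, H, E, G, A]
After 7 (rotate_left(3, 8, k=2)): [D, B, C, H, E, G, A, I, F]
After 8 (rotate_left(4, 6, k=1)): [D, B, C, H, G, A, E, I, F]
After 9 (swap(7, 5)): [D, B, C, H, G, I, E, A, F]
After 10 (rotate_left(1, 4, k=2)): [D, H, G, B, C, I, E, A, F]
After 11 (rotate_left(2, 7, k=1)): [D, H, B, C, I, E, A, G, F]

Answer: [D, H, B, C, I, E, A, G, F]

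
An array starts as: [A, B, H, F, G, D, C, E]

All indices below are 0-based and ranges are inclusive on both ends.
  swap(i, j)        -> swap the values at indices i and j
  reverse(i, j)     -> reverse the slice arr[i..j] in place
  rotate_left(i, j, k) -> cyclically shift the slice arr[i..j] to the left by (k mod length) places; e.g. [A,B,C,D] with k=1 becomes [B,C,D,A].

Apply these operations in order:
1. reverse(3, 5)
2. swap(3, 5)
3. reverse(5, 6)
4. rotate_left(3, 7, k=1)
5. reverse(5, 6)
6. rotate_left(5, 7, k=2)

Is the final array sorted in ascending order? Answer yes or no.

Answer: no

Derivation:
After 1 (reverse(3, 5)): [A, B, H, D, G, F, C, E]
After 2 (swap(3, 5)): [A, B, H, F, G, D, C, E]
After 3 (reverse(5, 6)): [A, B, H, F, G, C, D, E]
After 4 (rotate_left(3, 7, k=1)): [A, B, H, G, C, D, E, F]
After 5 (reverse(5, 6)): [A, B, H, G, C, E, D, F]
After 6 (rotate_left(5, 7, k=2)): [A, B, H, G, C, F, E, D]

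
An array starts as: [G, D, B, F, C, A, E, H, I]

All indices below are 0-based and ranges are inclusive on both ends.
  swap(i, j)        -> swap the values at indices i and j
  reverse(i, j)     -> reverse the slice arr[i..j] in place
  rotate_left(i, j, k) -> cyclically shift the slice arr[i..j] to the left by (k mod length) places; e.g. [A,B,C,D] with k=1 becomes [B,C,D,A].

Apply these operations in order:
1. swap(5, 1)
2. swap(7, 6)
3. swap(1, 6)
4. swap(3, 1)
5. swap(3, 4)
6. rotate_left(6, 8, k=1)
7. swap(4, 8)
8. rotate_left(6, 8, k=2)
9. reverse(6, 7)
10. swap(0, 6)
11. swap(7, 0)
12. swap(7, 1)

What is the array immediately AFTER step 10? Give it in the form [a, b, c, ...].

After 1 (swap(5, 1)): [G, A, B, F, C, D, E, H, I]
After 2 (swap(7, 6)): [G, A, B, F, C, D, H, E, I]
After 3 (swap(1, 6)): [G, H, B, F, C, D, A, E, I]
After 4 (swap(3, 1)): [G, F, B, H, C, D, A, E, I]
After 5 (swap(3, 4)): [G, F, B, C, H, D, A, E, I]
After 6 (rotate_left(6, 8, k=1)): [G, F, B, C, H, D, E, I, A]
After 7 (swap(4, 8)): [G, F, B, C, A, D, E, I, H]
After 8 (rotate_left(6, 8, k=2)): [G, F, B, C, A, D, H, E, I]
After 9 (reverse(6, 7)): [G, F, B, C, A, D, E, H, I]
After 10 (swap(0, 6)): [E, F, B, C, A, D, G, H, I]

Answer: [E, F, B, C, A, D, G, H, I]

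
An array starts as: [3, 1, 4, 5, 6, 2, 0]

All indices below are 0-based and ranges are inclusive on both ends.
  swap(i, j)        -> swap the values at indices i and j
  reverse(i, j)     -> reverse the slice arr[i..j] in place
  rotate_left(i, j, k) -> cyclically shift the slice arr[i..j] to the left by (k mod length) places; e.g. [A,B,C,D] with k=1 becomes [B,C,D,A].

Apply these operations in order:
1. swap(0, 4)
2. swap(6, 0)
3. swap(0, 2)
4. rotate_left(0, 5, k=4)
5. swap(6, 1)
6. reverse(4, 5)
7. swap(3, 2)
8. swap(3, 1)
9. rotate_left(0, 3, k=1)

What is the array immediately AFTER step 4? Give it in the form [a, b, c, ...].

After 1 (swap(0, 4)): [6, 1, 4, 5, 3, 2, 0]
After 2 (swap(6, 0)): [0, 1, 4, 5, 3, 2, 6]
After 3 (swap(0, 2)): [4, 1, 0, 5, 3, 2, 6]
After 4 (rotate_left(0, 5, k=4)): [3, 2, 4, 1, 0, 5, 6]

Answer: [3, 2, 4, 1, 0, 5, 6]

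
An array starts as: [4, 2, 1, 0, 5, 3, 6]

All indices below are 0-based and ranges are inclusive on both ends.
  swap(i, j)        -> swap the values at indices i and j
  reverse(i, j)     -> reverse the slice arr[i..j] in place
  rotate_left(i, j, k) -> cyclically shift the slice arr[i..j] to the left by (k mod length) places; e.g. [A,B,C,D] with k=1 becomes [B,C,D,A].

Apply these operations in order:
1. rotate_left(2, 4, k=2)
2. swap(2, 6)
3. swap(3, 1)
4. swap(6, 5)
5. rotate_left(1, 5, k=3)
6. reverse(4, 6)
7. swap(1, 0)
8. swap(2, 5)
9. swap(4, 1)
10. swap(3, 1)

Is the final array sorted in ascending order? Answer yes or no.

Answer: yes

Derivation:
After 1 (rotate_left(2, 4, k=2)): [4, 2, 5, 1, 0, 3, 6]
After 2 (swap(2, 6)): [4, 2, 6, 1, 0, 3, 5]
After 3 (swap(3, 1)): [4, 1, 6, 2, 0, 3, 5]
After 4 (swap(6, 5)): [4, 1, 6, 2, 0, 5, 3]
After 5 (rotate_left(1, 5, k=3)): [4, 0, 5, 1, 6, 2, 3]
After 6 (reverse(4, 6)): [4, 0, 5, 1, 3, 2, 6]
After 7 (swap(1, 0)): [0, 4, 5, 1, 3, 2, 6]
After 8 (swap(2, 5)): [0, 4, 2, 1, 3, 5, 6]
After 9 (swap(4, 1)): [0, 3, 2, 1, 4, 5, 6]
After 10 (swap(3, 1)): [0, 1, 2, 3, 4, 5, 6]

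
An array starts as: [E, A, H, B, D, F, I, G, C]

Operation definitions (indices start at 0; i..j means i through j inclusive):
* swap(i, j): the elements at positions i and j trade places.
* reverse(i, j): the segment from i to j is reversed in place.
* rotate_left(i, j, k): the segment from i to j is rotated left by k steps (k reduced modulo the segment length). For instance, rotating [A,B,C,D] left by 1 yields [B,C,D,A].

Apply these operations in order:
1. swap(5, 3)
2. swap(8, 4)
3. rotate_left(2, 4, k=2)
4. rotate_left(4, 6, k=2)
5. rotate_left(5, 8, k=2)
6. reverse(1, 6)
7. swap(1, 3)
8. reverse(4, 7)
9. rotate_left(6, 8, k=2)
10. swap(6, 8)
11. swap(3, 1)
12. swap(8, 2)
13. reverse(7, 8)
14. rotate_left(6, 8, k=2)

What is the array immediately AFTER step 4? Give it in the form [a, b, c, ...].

Answer: [E, A, C, H, I, F, B, G, D]

Derivation:
After 1 (swap(5, 3)): [E, A, H, F, D, B, I, G, C]
After 2 (swap(8, 4)): [E, A, H, F, C, B, I, G, D]
After 3 (rotate_left(2, 4, k=2)): [E, A, C, H, F, B, I, G, D]
After 4 (rotate_left(4, 6, k=2)): [E, A, C, H, I, F, B, G, D]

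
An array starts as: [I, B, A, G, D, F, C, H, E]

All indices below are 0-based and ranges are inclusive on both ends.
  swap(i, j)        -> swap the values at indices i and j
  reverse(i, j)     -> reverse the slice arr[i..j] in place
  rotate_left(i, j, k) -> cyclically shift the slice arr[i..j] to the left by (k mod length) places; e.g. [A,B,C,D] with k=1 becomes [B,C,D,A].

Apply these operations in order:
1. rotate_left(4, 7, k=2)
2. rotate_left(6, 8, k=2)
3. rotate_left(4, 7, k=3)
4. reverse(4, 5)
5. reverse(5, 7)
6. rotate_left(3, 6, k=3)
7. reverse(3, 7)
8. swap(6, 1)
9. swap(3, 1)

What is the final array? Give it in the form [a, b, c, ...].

Answer: [I, D, A, G, E, C, B, H, F]

Derivation:
After 1 (rotate_left(4, 7, k=2)): [I, B, A, G, C, H, D, F, E]
After 2 (rotate_left(6, 8, k=2)): [I, B, A, G, C, H, E, D, F]
After 3 (rotate_left(4, 7, k=3)): [I, B, A, G, D, C, H, E, F]
After 4 (reverse(4, 5)): [I, B, A, G, C, D, H, E, F]
After 5 (reverse(5, 7)): [I, B, A, G, C, E, H, D, F]
After 6 (rotate_left(3, 6, k=3)): [I, B, A, H, G, C, E, D, F]
After 7 (reverse(3, 7)): [I, B, A, D, E, C, G, H, F]
After 8 (swap(6, 1)): [I, G, A, D, E, C, B, H, F]
After 9 (swap(3, 1)): [I, D, A, G, E, C, B, H, F]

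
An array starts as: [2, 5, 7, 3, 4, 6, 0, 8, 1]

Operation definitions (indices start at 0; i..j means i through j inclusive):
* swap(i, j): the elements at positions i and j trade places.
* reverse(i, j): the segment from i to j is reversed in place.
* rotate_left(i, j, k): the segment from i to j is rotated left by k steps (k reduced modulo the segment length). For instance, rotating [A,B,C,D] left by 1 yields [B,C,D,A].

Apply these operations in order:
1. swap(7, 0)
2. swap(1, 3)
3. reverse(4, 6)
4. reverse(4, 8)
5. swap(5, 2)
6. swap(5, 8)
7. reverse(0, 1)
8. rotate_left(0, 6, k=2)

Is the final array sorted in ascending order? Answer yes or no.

After 1 (swap(7, 0)): [8, 5, 7, 3, 4, 6, 0, 2, 1]
After 2 (swap(1, 3)): [8, 3, 7, 5, 4, 6, 0, 2, 1]
After 3 (reverse(4, 6)): [8, 3, 7, 5, 0, 6, 4, 2, 1]
After 4 (reverse(4, 8)): [8, 3, 7, 5, 1, 2, 4, 6, 0]
After 5 (swap(5, 2)): [8, 3, 2, 5, 1, 7, 4, 6, 0]
After 6 (swap(5, 8)): [8, 3, 2, 5, 1, 0, 4, 6, 7]
After 7 (reverse(0, 1)): [3, 8, 2, 5, 1, 0, 4, 6, 7]
After 8 (rotate_left(0, 6, k=2)): [2, 5, 1, 0, 4, 3, 8, 6, 7]

Answer: no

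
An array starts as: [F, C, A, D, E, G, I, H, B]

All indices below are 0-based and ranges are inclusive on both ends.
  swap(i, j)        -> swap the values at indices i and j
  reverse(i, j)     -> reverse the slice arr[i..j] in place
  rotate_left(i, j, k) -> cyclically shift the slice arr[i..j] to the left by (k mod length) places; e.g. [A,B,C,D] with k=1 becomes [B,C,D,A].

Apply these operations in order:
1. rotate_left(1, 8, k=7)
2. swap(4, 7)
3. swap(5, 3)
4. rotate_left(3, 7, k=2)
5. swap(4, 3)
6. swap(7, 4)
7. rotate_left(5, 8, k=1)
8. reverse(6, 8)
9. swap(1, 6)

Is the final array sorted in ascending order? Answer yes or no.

After 1 (rotate_left(1, 8, k=7)): [F, B, C, A, D, E, G, I, H]
After 2 (swap(4, 7)): [F, B, C, A, I, E, G, D, H]
After 3 (swap(5, 3)): [F, B, C, E, I, A, G, D, H]
After 4 (rotate_left(3, 7, k=2)): [F, B, C, A, G, D, E, I, H]
After 5 (swap(4, 3)): [F, B, C, G, A, D, E, I, H]
After 6 (swap(7, 4)): [F, B, C, G, I, D, E, A, H]
After 7 (rotate_left(5, 8, k=1)): [F, B, C, G, I, E, A, H, D]
After 8 (reverse(6, 8)): [F, B, C, G, I, E, D, H, A]
After 9 (swap(1, 6)): [F, D, C, G, I, E, B, H, A]

Answer: no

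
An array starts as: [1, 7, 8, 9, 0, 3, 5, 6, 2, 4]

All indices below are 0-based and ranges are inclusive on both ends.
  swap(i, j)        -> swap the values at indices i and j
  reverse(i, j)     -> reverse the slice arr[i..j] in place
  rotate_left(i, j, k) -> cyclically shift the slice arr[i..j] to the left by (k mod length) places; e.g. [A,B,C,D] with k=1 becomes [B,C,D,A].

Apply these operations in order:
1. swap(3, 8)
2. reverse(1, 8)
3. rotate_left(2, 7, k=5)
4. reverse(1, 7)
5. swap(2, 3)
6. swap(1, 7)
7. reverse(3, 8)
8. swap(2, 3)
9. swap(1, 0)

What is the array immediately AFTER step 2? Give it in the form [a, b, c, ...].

Answer: [1, 9, 6, 5, 3, 0, 2, 8, 7, 4]

Derivation:
After 1 (swap(3, 8)): [1, 7, 8, 2, 0, 3, 5, 6, 9, 4]
After 2 (reverse(1, 8)): [1, 9, 6, 5, 3, 0, 2, 8, 7, 4]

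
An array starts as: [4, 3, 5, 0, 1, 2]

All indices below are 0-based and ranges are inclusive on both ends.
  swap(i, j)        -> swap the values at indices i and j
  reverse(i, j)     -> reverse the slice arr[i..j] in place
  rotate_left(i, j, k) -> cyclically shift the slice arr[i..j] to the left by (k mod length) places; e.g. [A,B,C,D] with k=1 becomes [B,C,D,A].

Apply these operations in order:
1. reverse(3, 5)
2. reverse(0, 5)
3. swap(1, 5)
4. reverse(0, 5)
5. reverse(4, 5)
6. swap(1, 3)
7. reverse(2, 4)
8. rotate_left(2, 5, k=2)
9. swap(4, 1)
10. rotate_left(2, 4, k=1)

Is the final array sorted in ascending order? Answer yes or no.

After 1 (reverse(3, 5)): [4, 3, 5, 2, 1, 0]
After 2 (reverse(0, 5)): [0, 1, 2, 5, 3, 4]
After 3 (swap(1, 5)): [0, 4, 2, 5, 3, 1]
After 4 (reverse(0, 5)): [1, 3, 5, 2, 4, 0]
After 5 (reverse(4, 5)): [1, 3, 5, 2, 0, 4]
After 6 (swap(1, 3)): [1, 2, 5, 3, 0, 4]
After 7 (reverse(2, 4)): [1, 2, 0, 3, 5, 4]
After 8 (rotate_left(2, 5, k=2)): [1, 2, 5, 4, 0, 3]
After 9 (swap(4, 1)): [1, 0, 5, 4, 2, 3]
After 10 (rotate_left(2, 4, k=1)): [1, 0, 4, 2, 5, 3]

Answer: no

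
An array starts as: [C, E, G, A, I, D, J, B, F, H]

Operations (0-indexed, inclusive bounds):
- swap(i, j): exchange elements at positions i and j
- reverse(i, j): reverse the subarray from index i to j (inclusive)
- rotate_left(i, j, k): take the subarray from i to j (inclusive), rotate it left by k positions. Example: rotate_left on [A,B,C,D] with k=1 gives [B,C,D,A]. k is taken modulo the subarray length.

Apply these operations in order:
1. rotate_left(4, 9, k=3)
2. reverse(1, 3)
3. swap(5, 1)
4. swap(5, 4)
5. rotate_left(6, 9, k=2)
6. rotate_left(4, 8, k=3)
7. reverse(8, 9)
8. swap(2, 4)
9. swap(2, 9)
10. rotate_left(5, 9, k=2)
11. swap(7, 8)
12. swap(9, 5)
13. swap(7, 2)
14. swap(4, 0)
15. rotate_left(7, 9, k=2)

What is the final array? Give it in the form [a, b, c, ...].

After 1 (rotate_left(4, 9, k=3)): [C, E, G, A, B, F, H, I, D, J]
After 2 (reverse(1, 3)): [C, A, G, E, B, F, H, I, D, J]
After 3 (swap(5, 1)): [C, F, G, E, B, A, H, I, D, J]
After 4 (swap(5, 4)): [C, F, G, E, A, B, H, I, D, J]
After 5 (rotate_left(6, 9, k=2)): [C, F, G, E, A, B, D, J, H, I]
After 6 (rotate_left(4, 8, k=3)): [C, F, G, E, J, H, A, B, D, I]
After 7 (reverse(8, 9)): [C, F, G, E, J, H, A, B, I, D]
After 8 (swap(2, 4)): [C, F, J, E, G, H, A, B, I, D]
After 9 (swap(2, 9)): [C, F, D, E, G, H, A, B, I, J]
After 10 (rotate_left(5, 9, k=2)): [C, F, D, E, G, B, I, J, H, A]
After 11 (swap(7, 8)): [C, F, D, E, G, B, I, H, J, A]
After 12 (swap(9, 5)): [C, F, D, E, G, A, I, H, J, B]
After 13 (swap(7, 2)): [C, F, H, E, G, A, I, D, J, B]
After 14 (swap(4, 0)): [G, F, H, E, C, A, I, D, J, B]
After 15 (rotate_left(7, 9, k=2)): [G, F, H, E, C, A, I, B, D, J]

Answer: [G, F, H, E, C, A, I, B, D, J]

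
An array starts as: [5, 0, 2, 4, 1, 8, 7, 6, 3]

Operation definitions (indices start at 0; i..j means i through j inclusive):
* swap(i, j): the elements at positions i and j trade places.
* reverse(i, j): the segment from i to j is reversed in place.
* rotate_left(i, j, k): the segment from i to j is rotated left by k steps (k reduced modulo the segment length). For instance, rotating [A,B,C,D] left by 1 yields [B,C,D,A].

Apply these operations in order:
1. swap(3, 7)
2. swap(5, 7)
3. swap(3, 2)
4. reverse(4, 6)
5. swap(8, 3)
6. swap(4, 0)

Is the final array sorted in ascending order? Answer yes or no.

Answer: no

Derivation:
After 1 (swap(3, 7)): [5, 0, 2, 6, 1, 8, 7, 4, 3]
After 2 (swap(5, 7)): [5, 0, 2, 6, 1, 4, 7, 8, 3]
After 3 (swap(3, 2)): [5, 0, 6, 2, 1, 4, 7, 8, 3]
After 4 (reverse(4, 6)): [5, 0, 6, 2, 7, 4, 1, 8, 3]
After 5 (swap(8, 3)): [5, 0, 6, 3, 7, 4, 1, 8, 2]
After 6 (swap(4, 0)): [7, 0, 6, 3, 5, 4, 1, 8, 2]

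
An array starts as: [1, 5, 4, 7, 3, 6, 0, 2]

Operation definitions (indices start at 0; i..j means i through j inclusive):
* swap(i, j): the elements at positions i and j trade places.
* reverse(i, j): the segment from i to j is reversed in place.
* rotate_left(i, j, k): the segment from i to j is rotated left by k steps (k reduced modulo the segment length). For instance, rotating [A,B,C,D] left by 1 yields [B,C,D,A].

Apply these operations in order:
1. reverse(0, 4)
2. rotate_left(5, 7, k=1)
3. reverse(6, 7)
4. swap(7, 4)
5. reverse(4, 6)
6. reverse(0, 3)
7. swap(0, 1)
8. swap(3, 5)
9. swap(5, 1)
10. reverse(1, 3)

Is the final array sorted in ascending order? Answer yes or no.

Answer: no

Derivation:
After 1 (reverse(0, 4)): [3, 7, 4, 5, 1, 6, 0, 2]
After 2 (rotate_left(5, 7, k=1)): [3, 7, 4, 5, 1, 0, 2, 6]
After 3 (reverse(6, 7)): [3, 7, 4, 5, 1, 0, 6, 2]
After 4 (swap(7, 4)): [3, 7, 4, 5, 2, 0, 6, 1]
After 5 (reverse(4, 6)): [3, 7, 4, 5, 6, 0, 2, 1]
After 6 (reverse(0, 3)): [5, 4, 7, 3, 6, 0, 2, 1]
After 7 (swap(0, 1)): [4, 5, 7, 3, 6, 0, 2, 1]
After 8 (swap(3, 5)): [4, 5, 7, 0, 6, 3, 2, 1]
After 9 (swap(5, 1)): [4, 3, 7, 0, 6, 5, 2, 1]
After 10 (reverse(1, 3)): [4, 0, 7, 3, 6, 5, 2, 1]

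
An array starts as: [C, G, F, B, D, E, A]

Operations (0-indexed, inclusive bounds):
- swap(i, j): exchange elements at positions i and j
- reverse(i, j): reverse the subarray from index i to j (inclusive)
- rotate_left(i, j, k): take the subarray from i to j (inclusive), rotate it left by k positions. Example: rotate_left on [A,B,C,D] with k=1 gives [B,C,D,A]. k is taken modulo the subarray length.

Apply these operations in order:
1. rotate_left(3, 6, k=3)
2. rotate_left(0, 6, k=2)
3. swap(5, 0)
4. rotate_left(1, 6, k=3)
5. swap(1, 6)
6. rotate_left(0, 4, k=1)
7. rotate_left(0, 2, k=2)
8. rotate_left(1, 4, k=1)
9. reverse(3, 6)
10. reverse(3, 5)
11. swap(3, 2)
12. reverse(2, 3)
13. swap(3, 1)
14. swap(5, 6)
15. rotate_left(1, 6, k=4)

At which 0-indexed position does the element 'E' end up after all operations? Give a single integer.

After 1 (rotate_left(3, 6, k=3)): [C, G, F, A, B, D, E]
After 2 (rotate_left(0, 6, k=2)): [F, A, B, D, E, C, G]
After 3 (swap(5, 0)): [C, A, B, D, E, F, G]
After 4 (rotate_left(1, 6, k=3)): [C, E, F, G, A, B, D]
After 5 (swap(1, 6)): [C, D, F, G, A, B, E]
After 6 (rotate_left(0, 4, k=1)): [D, F, G, A, C, B, E]
After 7 (rotate_left(0, 2, k=2)): [G, D, F, A, C, B, E]
After 8 (rotate_left(1, 4, k=1)): [G, F, A, C, D, B, E]
After 9 (reverse(3, 6)): [G, F, A, E, B, D, C]
After 10 (reverse(3, 5)): [G, F, A, D, B, E, C]
After 11 (swap(3, 2)): [G, F, D, A, B, E, C]
After 12 (reverse(2, 3)): [G, F, A, D, B, E, C]
After 13 (swap(3, 1)): [G, D, A, F, B, E, C]
After 14 (swap(5, 6)): [G, D, A, F, B, C, E]
After 15 (rotate_left(1, 6, k=4)): [G, C, E, D, A, F, B]

Answer: 2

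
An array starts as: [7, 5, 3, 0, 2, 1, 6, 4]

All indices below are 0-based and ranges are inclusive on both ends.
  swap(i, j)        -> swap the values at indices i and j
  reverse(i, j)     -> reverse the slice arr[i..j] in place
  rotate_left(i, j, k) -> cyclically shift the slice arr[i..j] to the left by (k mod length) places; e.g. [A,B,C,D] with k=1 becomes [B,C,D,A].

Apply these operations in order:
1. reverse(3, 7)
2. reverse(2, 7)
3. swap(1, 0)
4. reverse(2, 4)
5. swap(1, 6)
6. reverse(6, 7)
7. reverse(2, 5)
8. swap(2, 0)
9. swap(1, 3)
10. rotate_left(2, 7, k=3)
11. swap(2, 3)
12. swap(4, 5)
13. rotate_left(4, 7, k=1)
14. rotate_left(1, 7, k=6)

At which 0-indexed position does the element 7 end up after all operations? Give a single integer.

After 1 (reverse(3, 7)): [7, 5, 3, 4, 6, 1, 2, 0]
After 2 (reverse(2, 7)): [7, 5, 0, 2, 1, 6, 4, 3]
After 3 (swap(1, 0)): [5, 7, 0, 2, 1, 6, 4, 3]
After 4 (reverse(2, 4)): [5, 7, 1, 2, 0, 6, 4, 3]
After 5 (swap(1, 6)): [5, 4, 1, 2, 0, 6, 7, 3]
After 6 (reverse(6, 7)): [5, 4, 1, 2, 0, 6, 3, 7]
After 7 (reverse(2, 5)): [5, 4, 6, 0, 2, 1, 3, 7]
After 8 (swap(2, 0)): [6, 4, 5, 0, 2, 1, 3, 7]
After 9 (swap(1, 3)): [6, 0, 5, 4, 2, 1, 3, 7]
After 10 (rotate_left(2, 7, k=3)): [6, 0, 1, 3, 7, 5, 4, 2]
After 11 (swap(2, 3)): [6, 0, 3, 1, 7, 5, 4, 2]
After 12 (swap(4, 5)): [6, 0, 3, 1, 5, 7, 4, 2]
After 13 (rotate_left(4, 7, k=1)): [6, 0, 3, 1, 7, 4, 2, 5]
After 14 (rotate_left(1, 7, k=6)): [6, 5, 0, 3, 1, 7, 4, 2]

Answer: 5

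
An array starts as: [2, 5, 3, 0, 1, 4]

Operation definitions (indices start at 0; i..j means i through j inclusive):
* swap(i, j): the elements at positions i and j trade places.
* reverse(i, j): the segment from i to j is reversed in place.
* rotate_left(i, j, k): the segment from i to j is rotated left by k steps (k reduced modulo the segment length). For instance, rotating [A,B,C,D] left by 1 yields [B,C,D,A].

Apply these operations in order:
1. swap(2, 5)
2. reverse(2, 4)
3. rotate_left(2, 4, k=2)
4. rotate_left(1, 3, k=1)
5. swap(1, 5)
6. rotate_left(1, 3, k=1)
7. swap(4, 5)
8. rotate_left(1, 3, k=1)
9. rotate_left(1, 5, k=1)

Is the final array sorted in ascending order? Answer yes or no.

Answer: no

Derivation:
After 1 (swap(2, 5)): [2, 5, 4, 0, 1, 3]
After 2 (reverse(2, 4)): [2, 5, 1, 0, 4, 3]
After 3 (rotate_left(2, 4, k=2)): [2, 5, 4, 1, 0, 3]
After 4 (rotate_left(1, 3, k=1)): [2, 4, 1, 5, 0, 3]
After 5 (swap(1, 5)): [2, 3, 1, 5, 0, 4]
After 6 (rotate_left(1, 3, k=1)): [2, 1, 5, 3, 0, 4]
After 7 (swap(4, 5)): [2, 1, 5, 3, 4, 0]
After 8 (rotate_left(1, 3, k=1)): [2, 5, 3, 1, 4, 0]
After 9 (rotate_left(1, 5, k=1)): [2, 3, 1, 4, 0, 5]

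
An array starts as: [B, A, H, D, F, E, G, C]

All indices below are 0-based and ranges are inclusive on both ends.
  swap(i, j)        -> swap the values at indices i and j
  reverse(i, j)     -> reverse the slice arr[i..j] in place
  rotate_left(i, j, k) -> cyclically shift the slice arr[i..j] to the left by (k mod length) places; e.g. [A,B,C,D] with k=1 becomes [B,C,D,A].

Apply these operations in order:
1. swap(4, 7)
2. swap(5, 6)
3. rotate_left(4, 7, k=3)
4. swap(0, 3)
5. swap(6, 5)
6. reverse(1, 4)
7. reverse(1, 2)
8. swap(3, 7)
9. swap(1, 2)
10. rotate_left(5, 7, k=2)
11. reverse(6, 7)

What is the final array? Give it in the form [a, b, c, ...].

Answer: [D, F, B, E, A, H, C, G]

Derivation:
After 1 (swap(4, 7)): [B, A, H, D, C, E, G, F]
After 2 (swap(5, 6)): [B, A, H, D, C, G, E, F]
After 3 (rotate_left(4, 7, k=3)): [B, A, H, D, F, C, G, E]
After 4 (swap(0, 3)): [D, A, H, B, F, C, G, E]
After 5 (swap(6, 5)): [D, A, H, B, F, G, C, E]
After 6 (reverse(1, 4)): [D, F, B, H, A, G, C, E]
After 7 (reverse(1, 2)): [D, B, F, H, A, G, C, E]
After 8 (swap(3, 7)): [D, B, F, E, A, G, C, H]
After 9 (swap(1, 2)): [D, F, B, E, A, G, C, H]
After 10 (rotate_left(5, 7, k=2)): [D, F, B, E, A, H, G, C]
After 11 (reverse(6, 7)): [D, F, B, E, A, H, C, G]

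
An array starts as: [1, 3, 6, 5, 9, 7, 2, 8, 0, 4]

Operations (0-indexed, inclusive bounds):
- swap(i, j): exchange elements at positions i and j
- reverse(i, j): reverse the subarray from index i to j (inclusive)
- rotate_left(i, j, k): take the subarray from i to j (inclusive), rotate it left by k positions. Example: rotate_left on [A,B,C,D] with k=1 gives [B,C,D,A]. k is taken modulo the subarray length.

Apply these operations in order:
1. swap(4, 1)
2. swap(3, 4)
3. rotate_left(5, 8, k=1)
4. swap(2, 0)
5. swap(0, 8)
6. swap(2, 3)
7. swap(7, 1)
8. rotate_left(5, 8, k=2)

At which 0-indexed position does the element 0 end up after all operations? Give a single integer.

After 1 (swap(4, 1)): [1, 9, 6, 5, 3, 7, 2, 8, 0, 4]
After 2 (swap(3, 4)): [1, 9, 6, 3, 5, 7, 2, 8, 0, 4]
After 3 (rotate_left(5, 8, k=1)): [1, 9, 6, 3, 5, 2, 8, 0, 7, 4]
After 4 (swap(2, 0)): [6, 9, 1, 3, 5, 2, 8, 0, 7, 4]
After 5 (swap(0, 8)): [7, 9, 1, 3, 5, 2, 8, 0, 6, 4]
After 6 (swap(2, 3)): [7, 9, 3, 1, 5, 2, 8, 0, 6, 4]
After 7 (swap(7, 1)): [7, 0, 3, 1, 5, 2, 8, 9, 6, 4]
After 8 (rotate_left(5, 8, k=2)): [7, 0, 3, 1, 5, 9, 6, 2, 8, 4]

Answer: 1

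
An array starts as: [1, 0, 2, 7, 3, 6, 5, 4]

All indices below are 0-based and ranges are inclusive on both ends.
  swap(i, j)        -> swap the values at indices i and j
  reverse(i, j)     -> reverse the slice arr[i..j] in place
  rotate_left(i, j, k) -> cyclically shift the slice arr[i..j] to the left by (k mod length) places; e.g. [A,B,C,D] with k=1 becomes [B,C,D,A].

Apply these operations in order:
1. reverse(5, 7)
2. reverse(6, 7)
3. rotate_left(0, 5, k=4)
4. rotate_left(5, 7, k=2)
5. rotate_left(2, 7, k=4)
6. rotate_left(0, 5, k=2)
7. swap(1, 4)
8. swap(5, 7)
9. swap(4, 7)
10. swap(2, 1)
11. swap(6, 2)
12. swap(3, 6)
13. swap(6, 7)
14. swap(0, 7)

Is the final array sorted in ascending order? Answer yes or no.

Answer: yes

Derivation:
After 1 (reverse(5, 7)): [1, 0, 2, 7, 3, 4, 5, 6]
After 2 (reverse(6, 7)): [1, 0, 2, 7, 3, 4, 6, 5]
After 3 (rotate_left(0, 5, k=4)): [3, 4, 1, 0, 2, 7, 6, 5]
After 4 (rotate_left(5, 7, k=2)): [3, 4, 1, 0, 2, 5, 7, 6]
After 5 (rotate_left(2, 7, k=4)): [3, 4, 7, 6, 1, 0, 2, 5]
After 6 (rotate_left(0, 5, k=2)): [7, 6, 1, 0, 3, 4, 2, 5]
After 7 (swap(1, 4)): [7, 3, 1, 0, 6, 4, 2, 5]
After 8 (swap(5, 7)): [7, 3, 1, 0, 6, 5, 2, 4]
After 9 (swap(4, 7)): [7, 3, 1, 0, 4, 5, 2, 6]
After 10 (swap(2, 1)): [7, 1, 3, 0, 4, 5, 2, 6]
After 11 (swap(6, 2)): [7, 1, 2, 0, 4, 5, 3, 6]
After 12 (swap(3, 6)): [7, 1, 2, 3, 4, 5, 0, 6]
After 13 (swap(6, 7)): [7, 1, 2, 3, 4, 5, 6, 0]
After 14 (swap(0, 7)): [0, 1, 2, 3, 4, 5, 6, 7]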